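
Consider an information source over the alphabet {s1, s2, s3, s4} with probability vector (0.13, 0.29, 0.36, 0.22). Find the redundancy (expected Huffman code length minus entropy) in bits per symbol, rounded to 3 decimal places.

0.078 bits

Entropy H = −Σ p log₂ p ≈ 1.9117 bits.
Huffman merges: 13/100+11/50→7/20; 29/100+7/20→16/25; 9/25+16/25→1. L = 199/100 ≈ 1.9900.
L − H = 1.9900 − 1.9117 = 0.078 bits.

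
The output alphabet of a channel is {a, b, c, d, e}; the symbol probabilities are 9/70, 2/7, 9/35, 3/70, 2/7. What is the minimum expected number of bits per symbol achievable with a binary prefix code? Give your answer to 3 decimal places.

Repeatedly combine the two least-probable nodes; the expected code length is the sum of the merged weights.
merge 3/70 + 9/70 → 6/35
merge 6/35 + 9/35 → 3/7
merge 2/7 + 2/7 → 4/7
merge 3/7 + 4/7 → 1
L = 6/35 + 3/7 + 4/7 + 1 = 76/35 ≈ 2.171 bits/symbol.

2.171 bits/symbol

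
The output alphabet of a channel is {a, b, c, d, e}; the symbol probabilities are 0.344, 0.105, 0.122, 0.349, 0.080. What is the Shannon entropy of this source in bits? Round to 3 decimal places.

2.063 bits

H = −Σ pᵢ log₂ pᵢ.
−0.344·log₂(0.344) = 0.5296
−0.105·log₂(0.105) = 0.3414
−0.122·log₂(0.122) = 0.3703
−0.349·log₂(0.349) = 0.5300
−0.080·log₂(0.080) = 0.2915
Sum ≈ 2.0628 → 2.063 bits.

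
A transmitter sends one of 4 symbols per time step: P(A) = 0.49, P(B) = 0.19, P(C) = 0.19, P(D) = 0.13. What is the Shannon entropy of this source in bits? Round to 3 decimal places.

1.797 bits

H = −Σ pᵢ log₂ pᵢ.
−0.49·log₂(0.49) = 0.5043
−0.19·log₂(0.19) = 0.4552
−0.19·log₂(0.19) = 0.4552
−0.13·log₂(0.13) = 0.3826
Sum ≈ 1.7974 → 1.797 bits.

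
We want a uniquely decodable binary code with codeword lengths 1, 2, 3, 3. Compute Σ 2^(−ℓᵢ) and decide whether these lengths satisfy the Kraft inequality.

1; yes

With common denominator 2^3 = 8: Σ 2^(−ℓᵢ) = 4/8 + 2/8 + 1/8 + 1/8 = 8/8 = 1.
Kraft's inequality requires Σ ≤ 1; here Σ = 1 ≤ 1, so such a prefix code exists.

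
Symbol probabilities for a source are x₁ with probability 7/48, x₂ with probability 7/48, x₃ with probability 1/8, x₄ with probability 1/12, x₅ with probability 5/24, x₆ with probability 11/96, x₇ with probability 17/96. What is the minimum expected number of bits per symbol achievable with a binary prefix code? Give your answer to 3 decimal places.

Repeatedly combine the two least-probable nodes; the expected code length is the sum of the merged weights.
merge 1/12 + 11/96 → 19/96
merge 1/8 + 7/48 → 13/48
merge 7/48 + 17/96 → 31/96
merge 19/96 + 5/24 → 13/32
merge 13/48 + 31/96 → 19/32
merge 13/32 + 19/32 → 1
L = 19/96 + 13/48 + 31/96 + 13/32 + 19/32 + 1 = 67/24 ≈ 2.792 bits/symbol.

2.792 bits/symbol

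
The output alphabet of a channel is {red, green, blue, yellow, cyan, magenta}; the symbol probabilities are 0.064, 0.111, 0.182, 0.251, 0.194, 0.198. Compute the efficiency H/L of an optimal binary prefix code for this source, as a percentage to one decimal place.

Entropy H = −Σ p log₂ p ≈ 2.4753 bits.
Huffman merges: 8/125+111/1000→7/40; 7/40+91/500→357/1000; 97/500+99/500→49/125; 251/1000+357/1000→76/125; 49/125+76/125→1. L = 633/250 ≈ 2.5320.
Efficiency = H/L = 2.4753/2.5320 = 97.8%.

97.8%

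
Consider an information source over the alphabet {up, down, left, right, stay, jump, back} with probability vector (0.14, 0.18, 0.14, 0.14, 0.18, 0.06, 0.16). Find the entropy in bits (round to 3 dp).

H = −Σ pᵢ log₂ pᵢ.
−0.14·log₂(0.14) = 0.3971
−0.18·log₂(0.18) = 0.4453
−0.14·log₂(0.14) = 0.3971
−0.14·log₂(0.14) = 0.3971
−0.18·log₂(0.18) = 0.4453
−0.06·log₂(0.06) = 0.2435
−0.16·log₂(0.16) = 0.4230
Sum ≈ 2.7485 → 2.748 bits.

2.748 bits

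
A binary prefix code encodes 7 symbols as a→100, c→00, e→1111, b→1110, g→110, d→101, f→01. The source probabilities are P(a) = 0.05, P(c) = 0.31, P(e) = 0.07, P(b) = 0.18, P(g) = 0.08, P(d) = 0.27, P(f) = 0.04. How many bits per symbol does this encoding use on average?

2.9 bits/symbol

L̄ = Σ pᵢ·ℓᵢ = 0.05·3 + 0.31·2 + 0.07·4 + 0.18·4 + 0.08·3 + 0.27·3 + 0.04·2 = 2.9 bits/symbol.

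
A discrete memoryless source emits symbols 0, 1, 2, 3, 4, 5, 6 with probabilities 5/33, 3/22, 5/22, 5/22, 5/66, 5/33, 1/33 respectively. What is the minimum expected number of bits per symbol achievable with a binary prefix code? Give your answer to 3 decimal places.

2.652 bits/symbol

Repeatedly combine the two least-probable nodes; the expected code length is the sum of the merged weights.
merge 1/33 + 5/66 → 7/66
merge 7/66 + 3/22 → 8/33
merge 5/33 + 5/33 → 10/33
merge 5/22 + 5/22 → 5/11
merge 8/33 + 10/33 → 6/11
merge 5/11 + 6/11 → 1
L = 7/66 + 8/33 + 10/33 + 5/11 + 6/11 + 1 = 175/66 ≈ 2.652 bits/symbol.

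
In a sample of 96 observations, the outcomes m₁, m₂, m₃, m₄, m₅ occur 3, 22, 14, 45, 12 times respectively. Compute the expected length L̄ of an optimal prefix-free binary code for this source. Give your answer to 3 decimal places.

1.990 bits/symbol

Probabilities are the counts divided by 96.
Repeatedly combine the two least-probable nodes; the expected code length is the sum of the merged weights.
merge 1/32 + 1/8 → 5/32
merge 7/48 + 5/32 → 29/96
merge 11/48 + 29/96 → 17/32
merge 15/32 + 17/32 → 1
L = 5/32 + 29/96 + 17/32 + 1 = 191/96 ≈ 1.990 bits/symbol.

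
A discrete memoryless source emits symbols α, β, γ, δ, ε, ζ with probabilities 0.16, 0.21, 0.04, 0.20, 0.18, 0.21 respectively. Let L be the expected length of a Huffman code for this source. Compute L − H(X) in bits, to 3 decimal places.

0.116 bits

Entropy H = −Σ p log₂ p ≈ 2.4641 bits.
Huffman merges: 1/25+4/25→1/5; 9/50+1/5→19/50; 1/5+21/100→41/100; 21/100+19/50→59/100; 41/100+59/100→1. L = 129/50 ≈ 2.5800.
L − H = 2.5800 − 2.4641 = 0.116 bits.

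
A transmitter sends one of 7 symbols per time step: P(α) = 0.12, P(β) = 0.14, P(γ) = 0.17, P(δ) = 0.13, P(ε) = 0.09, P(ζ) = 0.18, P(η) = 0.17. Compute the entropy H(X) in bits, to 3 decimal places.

2.774 bits

H = −Σ pᵢ log₂ pᵢ.
−0.12·log₂(0.12) = 0.3671
−0.14·log₂(0.14) = 0.3971
−0.17·log₂(0.17) = 0.4346
−0.13·log₂(0.13) = 0.3826
−0.09·log₂(0.09) = 0.3127
−0.18·log₂(0.18) = 0.4453
−0.17·log₂(0.17) = 0.4346
Sum ≈ 2.7740 → 2.774 bits.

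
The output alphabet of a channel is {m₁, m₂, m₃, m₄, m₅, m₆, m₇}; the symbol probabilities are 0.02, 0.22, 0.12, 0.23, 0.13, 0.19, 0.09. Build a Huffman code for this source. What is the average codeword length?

2.66 bits/symbol

Repeatedly combine the two least-probable nodes; the expected code length is the sum of the merged weights.
merge 1/50 + 9/100 → 11/100
merge 11/100 + 3/25 → 23/100
merge 13/100 + 19/100 → 8/25
merge 11/50 + 23/100 → 9/20
merge 23/100 + 8/25 → 11/20
merge 9/20 + 11/20 → 1
L = 11/100 + 23/100 + 8/25 + 9/20 + 11/20 + 1 = 133/50 = 2.66 bits/symbol.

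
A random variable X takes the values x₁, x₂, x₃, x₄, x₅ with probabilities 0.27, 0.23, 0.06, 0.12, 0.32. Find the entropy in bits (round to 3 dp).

2.134 bits

H = −Σ pᵢ log₂ pᵢ.
−0.27·log₂(0.27) = 0.5100
−0.23·log₂(0.23) = 0.4877
−0.06·log₂(0.06) = 0.2435
−0.12·log₂(0.12) = 0.3671
−0.32·log₂(0.32) = 0.5260
Sum ≈ 2.1343 → 2.134 bits.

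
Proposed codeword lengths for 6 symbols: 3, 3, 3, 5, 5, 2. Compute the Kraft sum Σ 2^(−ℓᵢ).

0.6875

With common denominator 2^5 = 32: Σ 2^(−ℓᵢ) = 4/32 + 4/32 + 4/32 + 1/32 + 1/32 + 8/32 = 22/32 = 0.6875.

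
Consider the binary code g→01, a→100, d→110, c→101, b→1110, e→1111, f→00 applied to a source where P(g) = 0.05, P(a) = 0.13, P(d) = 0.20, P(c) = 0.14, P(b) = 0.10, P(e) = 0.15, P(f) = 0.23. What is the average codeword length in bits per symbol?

L̄ = Σ pᵢ·ℓᵢ = 0.05·2 + 0.13·3 + 0.20·3 + 0.14·3 + 0.10·4 + 0.15·4 + 0.23·2 = 2.97 bits/symbol.

2.97 bits/symbol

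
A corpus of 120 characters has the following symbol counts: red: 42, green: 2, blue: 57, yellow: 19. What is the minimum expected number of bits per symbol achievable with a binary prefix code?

Probabilities are the counts divided by 120.
Repeatedly combine the two least-probable nodes; the expected code length is the sum of the merged weights.
merge 1/60 + 19/120 → 7/40
merge 7/40 + 7/20 → 21/40
merge 19/40 + 21/40 → 1
L = 7/40 + 21/40 + 1 = 17/10 = 1.7 bits/symbol.

1.7 bits/symbol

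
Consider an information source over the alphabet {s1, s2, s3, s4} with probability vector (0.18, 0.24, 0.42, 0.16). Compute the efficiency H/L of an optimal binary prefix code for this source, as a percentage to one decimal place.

Entropy H = −Σ p log₂ p ≈ 1.8881 bits.
Huffman merges: 4/25+9/50→17/50; 6/25+17/50→29/50; 21/50+29/50→1. L = 48/25 ≈ 1.9200.
Efficiency = H/L = 1.8881/1.9200 = 98.3%.

98.3%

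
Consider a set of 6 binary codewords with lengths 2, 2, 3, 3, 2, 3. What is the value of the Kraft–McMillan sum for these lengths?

With common denominator 2^3 = 8: Σ 2^(−ℓᵢ) = 2/8 + 2/8 + 1/8 + 1/8 + 2/8 + 1/8 = 9/8 = 1.125.

1.125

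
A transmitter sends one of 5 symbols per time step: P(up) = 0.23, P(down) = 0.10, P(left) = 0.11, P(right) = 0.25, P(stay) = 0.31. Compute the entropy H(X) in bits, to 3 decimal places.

2.194 bits

H = −Σ pᵢ log₂ pᵢ.
−0.23·log₂(0.23) = 0.4877
−0.10·log₂(0.10) = 0.3322
−0.11·log₂(0.11) = 0.3503
−0.25·log₂(0.25) = 0.5000
−0.31·log₂(0.31) = 0.5238
Sum ≈ 2.1939 → 2.194 bits.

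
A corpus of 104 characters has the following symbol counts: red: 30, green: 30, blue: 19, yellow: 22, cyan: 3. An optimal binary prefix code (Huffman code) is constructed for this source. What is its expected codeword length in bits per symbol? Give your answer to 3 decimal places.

Probabilities are the counts divided by 104.
Repeatedly combine the two least-probable nodes; the expected code length is the sum of the merged weights.
merge 3/104 + 19/104 → 11/52
merge 11/52 + 11/52 → 11/26
merge 15/52 + 15/52 → 15/26
merge 11/26 + 15/26 → 1
L = 11/52 + 11/26 + 15/26 + 1 = 115/52 ≈ 2.212 bits/symbol.

2.212 bits/symbol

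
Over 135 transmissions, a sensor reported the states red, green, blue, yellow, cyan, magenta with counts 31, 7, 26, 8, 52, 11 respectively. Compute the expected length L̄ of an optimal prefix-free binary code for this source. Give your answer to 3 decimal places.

Probabilities are the counts divided by 135.
Repeatedly combine the two least-probable nodes; the expected code length is the sum of the merged weights.
merge 7/135 + 8/135 → 1/9
merge 11/135 + 1/9 → 26/135
merge 26/135 + 26/135 → 52/135
merge 31/135 + 52/135 → 83/135
merge 52/135 + 83/135 → 1
L = 1/9 + 26/135 + 52/135 + 83/135 + 1 = 311/135 ≈ 2.304 bits/symbol.

2.304 bits/symbol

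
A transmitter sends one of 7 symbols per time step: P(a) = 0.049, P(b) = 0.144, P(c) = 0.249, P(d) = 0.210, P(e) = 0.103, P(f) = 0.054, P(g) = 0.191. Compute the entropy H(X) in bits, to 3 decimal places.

2.609 bits

H = −Σ pᵢ log₂ pᵢ.
−0.049·log₂(0.049) = 0.2132
−0.144·log₂(0.144) = 0.4026
−0.249·log₂(0.249) = 0.4994
−0.210·log₂(0.210) = 0.4728
−0.103·log₂(0.103) = 0.3378
−0.054·log₂(0.054) = 0.2274
−0.191·log₂(0.191) = 0.4562
Sum ≈ 2.6094 → 2.609 bits.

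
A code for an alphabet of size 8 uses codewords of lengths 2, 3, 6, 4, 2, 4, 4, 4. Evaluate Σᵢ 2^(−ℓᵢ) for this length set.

With common denominator 2^6 = 64: Σ 2^(−ℓᵢ) = 16/64 + 8/64 + 1/64 + 4/64 + 16/64 + 4/64 + 4/64 + 4/64 = 57/64 = 0.890625.

0.890625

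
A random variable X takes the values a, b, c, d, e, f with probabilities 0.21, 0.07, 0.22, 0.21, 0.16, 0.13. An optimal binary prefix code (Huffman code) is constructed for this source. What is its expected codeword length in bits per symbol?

2.56 bits/symbol

Repeatedly combine the two least-probable nodes; the expected code length is the sum of the merged weights.
merge 7/100 + 13/100 → 1/5
merge 4/25 + 1/5 → 9/25
merge 21/100 + 21/100 → 21/50
merge 11/50 + 9/25 → 29/50
merge 21/50 + 29/50 → 1
L = 1/5 + 9/25 + 21/50 + 29/50 + 1 = 64/25 = 2.56 bits/symbol.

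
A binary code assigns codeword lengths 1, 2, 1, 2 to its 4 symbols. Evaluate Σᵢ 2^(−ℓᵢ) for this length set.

With common denominator 2^2 = 4: Σ 2^(−ℓᵢ) = 2/4 + 1/4 + 2/4 + 1/4 = 6/4 = 1.5.

1.5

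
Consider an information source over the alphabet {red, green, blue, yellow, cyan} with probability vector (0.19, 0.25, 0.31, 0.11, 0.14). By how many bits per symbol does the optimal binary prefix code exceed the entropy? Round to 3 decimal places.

Entropy H = −Σ p log₂ p ≈ 2.2264 bits.
Huffman merges: 11/100+7/50→1/4; 19/100+1/4→11/25; 1/4+31/100→14/25; 11/25+14/25→1. L = 9/4 ≈ 2.2500.
L − H = 2.2500 − 2.2264 = 0.024 bits.

0.024 bits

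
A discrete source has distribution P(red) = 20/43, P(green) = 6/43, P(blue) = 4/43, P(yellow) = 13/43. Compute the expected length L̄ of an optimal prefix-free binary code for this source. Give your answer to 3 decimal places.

1.767 bits/symbol

Repeatedly combine the two least-probable nodes; the expected code length is the sum of the merged weights.
merge 4/43 + 6/43 → 10/43
merge 10/43 + 13/43 → 23/43
merge 20/43 + 23/43 → 1
L = 10/43 + 23/43 + 1 = 76/43 ≈ 1.767 bits/symbol.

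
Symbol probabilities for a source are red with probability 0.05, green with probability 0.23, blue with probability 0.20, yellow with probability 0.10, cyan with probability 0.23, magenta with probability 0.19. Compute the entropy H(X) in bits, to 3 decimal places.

2.443 bits

H = −Σ pᵢ log₂ pᵢ.
−0.05·log₂(0.05) = 0.2161
−0.23·log₂(0.23) = 0.4877
−0.20·log₂(0.20) = 0.4644
−0.10·log₂(0.10) = 0.3322
−0.23·log₂(0.23) = 0.4877
−0.19·log₂(0.19) = 0.4552
Sum ≈ 2.4432 → 2.443 bits.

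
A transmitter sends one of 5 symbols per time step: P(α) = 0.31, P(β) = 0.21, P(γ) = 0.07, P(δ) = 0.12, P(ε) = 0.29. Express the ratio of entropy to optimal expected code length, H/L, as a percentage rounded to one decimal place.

98.2%

Entropy H = −Σ p log₂ p ≈ 2.1501 bits.
Huffman merges: 7/100+3/25→19/100; 19/100+21/100→2/5; 29/100+31/100→3/5; 2/5+3/5→1. L = 219/100 ≈ 2.1900.
Efficiency = H/L = 2.1501/2.1900 = 98.2%.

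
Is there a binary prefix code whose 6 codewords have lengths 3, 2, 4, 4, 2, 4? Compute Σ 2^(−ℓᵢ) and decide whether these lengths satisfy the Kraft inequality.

0.8125; yes

With common denominator 2^4 = 16: Σ 2^(−ℓᵢ) = 2/16 + 4/16 + 1/16 + 1/16 + 4/16 + 1/16 = 13/16 = 0.8125.
Kraft's inequality requires Σ ≤ 1; here Σ = 0.8125 ≤ 1, so such a prefix code exists.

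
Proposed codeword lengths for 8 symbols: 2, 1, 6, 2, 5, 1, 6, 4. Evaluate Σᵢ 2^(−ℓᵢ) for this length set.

1.625

With common denominator 2^6 = 64: Σ 2^(−ℓᵢ) = 16/64 + 32/64 + 1/64 + 16/64 + 2/64 + 32/64 + 1/64 + 4/64 = 104/64 = 1.625.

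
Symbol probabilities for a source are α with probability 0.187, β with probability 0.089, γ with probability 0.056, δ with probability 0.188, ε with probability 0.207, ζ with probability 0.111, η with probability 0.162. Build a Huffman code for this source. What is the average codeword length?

Repeatedly combine the two least-probable nodes; the expected code length is the sum of the merged weights.
merge 7/125 + 89/1000 → 29/200
merge 111/1000 + 29/200 → 32/125
merge 81/500 + 187/1000 → 349/1000
merge 47/250 + 207/1000 → 79/200
merge 32/125 + 349/1000 → 121/200
merge 79/200 + 121/200 → 1
L = 29/200 + 32/125 + 349/1000 + 79/200 + 121/200 + 1 = 11/4 = 2.75 bits/symbol.

2.75 bits/symbol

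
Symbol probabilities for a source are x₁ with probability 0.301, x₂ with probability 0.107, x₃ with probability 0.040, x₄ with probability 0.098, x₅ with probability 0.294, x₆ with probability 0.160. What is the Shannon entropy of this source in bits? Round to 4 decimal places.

H = −Σ pᵢ log₂ pᵢ.
−0.301·log₂(0.301) = 0.5214
−0.107·log₂(0.107) = 0.3450
−0.040·log₂(0.040) = 0.1858
−0.098·log₂(0.098) = 0.3284
−0.294·log₂(0.294) = 0.5192
−0.160·log₂(0.160) = 0.4230
Sum ≈ 2.3228 → 2.3228 bits.

2.3228 bits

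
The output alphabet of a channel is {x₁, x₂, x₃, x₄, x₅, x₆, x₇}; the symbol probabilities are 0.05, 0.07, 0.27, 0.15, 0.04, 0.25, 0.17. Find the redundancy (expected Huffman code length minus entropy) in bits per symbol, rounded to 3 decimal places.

Entropy H = −Σ p log₂ p ≈ 2.5256 bits.
Huffman merges: 1/25+1/20→9/100; 7/100+9/100→4/25; 3/20+4/25→31/100; 17/100+1/4→21/50; 27/100+31/100→29/50; 21/50+29/50→1. L = 64/25 ≈ 2.5600.
L − H = 2.5600 − 2.5256 = 0.034 bits.

0.034 bits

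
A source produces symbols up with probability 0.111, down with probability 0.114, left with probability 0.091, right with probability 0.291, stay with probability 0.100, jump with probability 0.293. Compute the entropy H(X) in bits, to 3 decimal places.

2.393 bits

H = −Σ pᵢ log₂ pᵢ.
−0.111·log₂(0.111) = 0.3520
−0.114·log₂(0.114) = 0.3571
−0.091·log₂(0.091) = 0.3147
−0.291·log₂(0.291) = 0.5182
−0.100·log₂(0.100) = 0.3322
−0.293·log₂(0.293) = 0.5189
Sum ≈ 2.3932 → 2.393 bits.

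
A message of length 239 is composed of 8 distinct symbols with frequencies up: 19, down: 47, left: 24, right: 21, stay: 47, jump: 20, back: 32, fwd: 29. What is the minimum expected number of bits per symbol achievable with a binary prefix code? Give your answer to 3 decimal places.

Probabilities are the counts divided by 239.
Repeatedly combine the two least-probable nodes; the expected code length is the sum of the merged weights.
merge 19/239 + 20/239 → 39/239
merge 21/239 + 24/239 → 45/239
merge 29/239 + 32/239 → 61/239
merge 39/239 + 45/239 → 84/239
merge 47/239 + 47/239 → 94/239
merge 61/239 + 84/239 → 145/239
merge 94/239 + 145/239 → 1
L = 39/239 + 45/239 + 61/239 + 84/239 + 94/239 + 145/239 + 1 = 707/239 ≈ 2.958 bits/symbol.

2.958 bits/symbol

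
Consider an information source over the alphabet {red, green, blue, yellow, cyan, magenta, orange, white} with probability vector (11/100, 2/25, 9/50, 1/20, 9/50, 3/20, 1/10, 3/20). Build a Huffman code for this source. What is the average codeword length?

2.95 bits/symbol

Repeatedly combine the two least-probable nodes; the expected code length is the sum of the merged weights.
merge 1/20 + 2/25 → 13/100
merge 1/10 + 11/100 → 21/100
merge 13/100 + 3/20 → 7/25
merge 3/20 + 9/50 → 33/100
merge 9/50 + 21/100 → 39/100
merge 7/25 + 33/100 → 61/100
merge 39/100 + 61/100 → 1
L = 13/100 + 21/100 + 7/25 + 33/100 + 39/100 + 61/100 + 1 = 59/20 = 2.95 bits/symbol.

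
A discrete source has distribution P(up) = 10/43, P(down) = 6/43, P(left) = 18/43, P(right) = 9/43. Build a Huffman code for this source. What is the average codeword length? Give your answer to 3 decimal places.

1.930 bits/symbol

Repeatedly combine the two least-probable nodes; the expected code length is the sum of the merged weights.
merge 6/43 + 9/43 → 15/43
merge 10/43 + 15/43 → 25/43
merge 18/43 + 25/43 → 1
L = 15/43 + 25/43 + 1 = 83/43 ≈ 1.930 bits/symbol.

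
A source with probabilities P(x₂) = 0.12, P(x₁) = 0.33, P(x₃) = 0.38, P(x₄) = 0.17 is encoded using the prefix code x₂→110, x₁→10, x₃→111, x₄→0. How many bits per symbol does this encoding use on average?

L̄ = Σ pᵢ·ℓᵢ = 0.12·3 + 0.33·2 + 0.38·3 + 0.17·1 = 2.33 bits/symbol.

2.33 bits/symbol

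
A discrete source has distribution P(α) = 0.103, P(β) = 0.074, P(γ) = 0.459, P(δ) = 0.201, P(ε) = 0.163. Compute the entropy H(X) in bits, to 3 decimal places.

H = −Σ pᵢ log₂ pᵢ.
−0.103·log₂(0.103) = 0.3378
−0.074·log₂(0.074) = 0.2780
−0.459·log₂(0.459) = 0.5157
−0.201·log₂(0.201) = 0.4653
−0.163·log₂(0.163) = 0.4266
Sum ≈ 2.0232 → 2.023 bits.

2.023 bits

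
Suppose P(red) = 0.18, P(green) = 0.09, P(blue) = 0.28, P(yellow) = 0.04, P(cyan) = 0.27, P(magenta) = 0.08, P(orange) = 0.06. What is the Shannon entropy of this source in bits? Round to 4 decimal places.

H = −Σ pᵢ log₂ pᵢ.
−0.18·log₂(0.18) = 0.4453
−0.09·log₂(0.09) = 0.3127
−0.28·log₂(0.28) = 0.5142
−0.04·log₂(0.04) = 0.1858
−0.27·log₂(0.27) = 0.5100
−0.08·log₂(0.08) = 0.2915
−0.06·log₂(0.06) = 0.2435
Sum ≈ 2.5030 → 2.5030 bits.

2.5030 bits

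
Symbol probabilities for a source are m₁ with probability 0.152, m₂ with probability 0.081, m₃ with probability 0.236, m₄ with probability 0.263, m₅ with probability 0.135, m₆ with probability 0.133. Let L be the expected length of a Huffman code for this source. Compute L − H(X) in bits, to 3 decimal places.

Entropy H = −Σ p log₂ p ≈ 2.4823 bits.
Huffman merges: 81/1000+133/1000→107/500; 27/200+19/125→287/1000; 107/500+59/250→9/20; 263/1000+287/1000→11/20; 9/20+11/20→1. L = 2501/1000 ≈ 2.5010.
L − H = 2.5010 − 2.4823 = 0.019 bits.

0.019 bits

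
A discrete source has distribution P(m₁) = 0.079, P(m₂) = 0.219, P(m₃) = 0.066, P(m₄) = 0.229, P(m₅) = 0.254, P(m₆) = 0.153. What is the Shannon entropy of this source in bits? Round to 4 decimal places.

2.4315 bits

H = −Σ pᵢ log₂ pᵢ.
−0.079·log₂(0.079) = 0.2893
−0.219·log₂(0.219) = 0.4798
−0.066·log₂(0.066) = 0.2588
−0.229·log₂(0.229) = 0.4870
−0.254·log₂(0.254) = 0.5022
−0.153·log₂(0.153) = 0.4144
Sum ≈ 2.4315 → 2.4315 bits.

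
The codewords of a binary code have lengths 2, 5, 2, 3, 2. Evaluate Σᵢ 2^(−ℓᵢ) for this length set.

0.90625

With common denominator 2^5 = 32: Σ 2^(−ℓᵢ) = 8/32 + 1/32 + 8/32 + 4/32 + 8/32 = 29/32 = 0.90625.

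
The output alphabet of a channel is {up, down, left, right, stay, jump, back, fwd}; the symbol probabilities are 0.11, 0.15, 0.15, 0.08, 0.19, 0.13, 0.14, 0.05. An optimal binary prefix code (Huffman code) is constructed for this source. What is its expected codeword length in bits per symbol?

Repeatedly combine the two least-probable nodes; the expected code length is the sum of the merged weights.
merge 1/20 + 2/25 → 13/100
merge 11/100 + 13/100 → 6/25
merge 13/100 + 7/50 → 27/100
merge 3/20 + 3/20 → 3/10
merge 19/100 + 6/25 → 43/100
merge 27/100 + 3/10 → 57/100
merge 43/100 + 57/100 → 1
L = 13/100 + 6/25 + 27/100 + 3/10 + 43/100 + 57/100 + 1 = 147/50 = 2.94 bits/symbol.

2.94 bits/symbol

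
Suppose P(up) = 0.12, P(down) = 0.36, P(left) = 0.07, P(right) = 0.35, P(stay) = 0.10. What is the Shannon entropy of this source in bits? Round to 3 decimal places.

H = −Σ pᵢ log₂ pᵢ.
−0.12·log₂(0.12) = 0.3671
−0.36·log₂(0.36) = 0.5306
−0.07·log₂(0.07) = 0.2686
−0.35·log₂(0.35) = 0.5301
−0.10·log₂(0.10) = 0.3322
Sum ≈ 2.0285 → 2.029 bits.

2.029 bits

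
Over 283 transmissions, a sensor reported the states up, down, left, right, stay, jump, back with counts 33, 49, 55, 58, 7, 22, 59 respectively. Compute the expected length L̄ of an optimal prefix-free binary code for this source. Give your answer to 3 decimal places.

Probabilities are the counts divided by 283.
Repeatedly combine the two least-probable nodes; the expected code length is the sum of the merged weights.
merge 7/283 + 22/283 → 29/283
merge 29/283 + 33/283 → 62/283
merge 49/283 + 55/283 → 104/283
merge 58/283 + 59/283 → 117/283
merge 62/283 + 104/283 → 166/283
merge 117/283 + 166/283 → 1
L = 29/283 + 62/283 + 104/283 + 117/283 + 166/283 + 1 = 761/283 ≈ 2.689 bits/symbol.

2.689 bits/symbol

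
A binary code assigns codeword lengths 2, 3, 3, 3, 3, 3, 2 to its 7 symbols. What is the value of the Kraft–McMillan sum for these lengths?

1.125

With common denominator 2^3 = 8: Σ 2^(−ℓᵢ) = 2/8 + 1/8 + 1/8 + 1/8 + 1/8 + 1/8 + 2/8 = 9/8 = 1.125.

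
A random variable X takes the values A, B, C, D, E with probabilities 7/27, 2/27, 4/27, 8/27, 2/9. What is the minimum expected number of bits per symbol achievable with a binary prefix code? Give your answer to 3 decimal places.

Repeatedly combine the two least-probable nodes; the expected code length is the sum of the merged weights.
merge 2/27 + 4/27 → 2/9
merge 2/9 + 2/9 → 4/9
merge 7/27 + 8/27 → 5/9
merge 4/9 + 5/9 → 1
L = 2/9 + 4/9 + 5/9 + 1 = 20/9 ≈ 2.222 bits/symbol.

2.222 bits/symbol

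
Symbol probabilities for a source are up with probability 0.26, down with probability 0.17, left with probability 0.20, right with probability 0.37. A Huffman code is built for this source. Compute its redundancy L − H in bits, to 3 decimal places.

0.065 bits

Entropy H = −Σ p log₂ p ≈ 1.9350 bits.
Huffman merges: 17/100+1/5→37/100; 13/50+37/100→63/100; 37/100+63/100→1. L = 2 ≈ 2.0000.
L − H = 2.0000 − 1.9350 = 0.065 bits.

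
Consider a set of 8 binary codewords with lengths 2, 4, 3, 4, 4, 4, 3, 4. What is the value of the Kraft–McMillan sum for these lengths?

With common denominator 2^4 = 16: Σ 2^(−ℓᵢ) = 4/16 + 1/16 + 2/16 + 1/16 + 1/16 + 1/16 + 2/16 + 1/16 = 13/16 = 0.8125.

0.8125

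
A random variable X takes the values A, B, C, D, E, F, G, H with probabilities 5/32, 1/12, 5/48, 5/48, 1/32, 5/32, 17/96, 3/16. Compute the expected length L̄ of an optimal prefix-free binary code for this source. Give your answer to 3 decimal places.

2.927 bits/symbol

Repeatedly combine the two least-probable nodes; the expected code length is the sum of the merged weights.
merge 1/32 + 1/12 → 11/96
merge 5/48 + 5/48 → 5/24
merge 11/96 + 5/32 → 13/48
merge 5/32 + 17/96 → 1/3
merge 3/16 + 5/24 → 19/48
merge 13/48 + 1/3 → 29/48
merge 19/48 + 29/48 → 1
L = 11/96 + 5/24 + 13/48 + 1/3 + 19/48 + 29/48 + 1 = 281/96 ≈ 2.927 bits/symbol.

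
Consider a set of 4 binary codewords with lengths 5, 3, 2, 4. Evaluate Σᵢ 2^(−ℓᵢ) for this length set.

0.46875

With common denominator 2^5 = 32: Σ 2^(−ℓᵢ) = 1/32 + 4/32 + 8/32 + 2/32 = 15/32 = 0.46875.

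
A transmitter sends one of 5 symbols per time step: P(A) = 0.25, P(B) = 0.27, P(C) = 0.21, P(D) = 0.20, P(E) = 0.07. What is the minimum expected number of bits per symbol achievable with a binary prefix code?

Repeatedly combine the two least-probable nodes; the expected code length is the sum of the merged weights.
merge 7/100 + 1/5 → 27/100
merge 21/100 + 1/4 → 23/50
merge 27/100 + 27/100 → 27/50
merge 23/50 + 27/50 → 1
L = 27/100 + 23/50 + 27/50 + 1 = 227/100 = 2.27 bits/symbol.

2.27 bits/symbol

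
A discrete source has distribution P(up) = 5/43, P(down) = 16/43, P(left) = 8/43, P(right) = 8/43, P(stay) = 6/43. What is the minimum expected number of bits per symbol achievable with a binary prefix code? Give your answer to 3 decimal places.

2.256 bits/symbol

Repeatedly combine the two least-probable nodes; the expected code length is the sum of the merged weights.
merge 5/43 + 6/43 → 11/43
merge 8/43 + 8/43 → 16/43
merge 11/43 + 16/43 → 27/43
merge 16/43 + 27/43 → 1
L = 11/43 + 16/43 + 27/43 + 1 = 97/43 ≈ 2.256 bits/symbol.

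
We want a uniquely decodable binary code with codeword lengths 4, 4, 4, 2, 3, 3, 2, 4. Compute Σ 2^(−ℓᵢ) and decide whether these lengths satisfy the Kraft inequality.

1; yes

With common denominator 2^4 = 16: Σ 2^(−ℓᵢ) = 1/16 + 1/16 + 1/16 + 4/16 + 2/16 + 2/16 + 4/16 + 1/16 = 16/16 = 1.
Kraft's inequality requires Σ ≤ 1; here Σ = 1 ≤ 1, so such a prefix code exists.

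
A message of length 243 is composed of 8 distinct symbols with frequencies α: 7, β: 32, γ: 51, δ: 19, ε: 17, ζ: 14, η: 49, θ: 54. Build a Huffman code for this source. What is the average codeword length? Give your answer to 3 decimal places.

Probabilities are the counts divided by 243.
Repeatedly combine the two least-probable nodes; the expected code length is the sum of the merged weights.
merge 7/243 + 14/243 → 7/81
merge 17/243 + 19/243 → 4/27
merge 7/81 + 32/243 → 53/243
merge 4/27 + 49/243 → 85/243
merge 17/81 + 53/243 → 104/243
merge 2/9 + 85/243 → 139/243
merge 104/243 + 139/243 → 1
L = 7/81 + 4/27 + 53/243 + 85/243 + 104/243 + 139/243 + 1 = 227/81 ≈ 2.802 bits/symbol.

2.802 bits/symbol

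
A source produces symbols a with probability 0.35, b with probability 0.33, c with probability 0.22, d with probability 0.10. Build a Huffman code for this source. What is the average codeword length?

Repeatedly combine the two least-probable nodes; the expected code length is the sum of the merged weights.
merge 1/10 + 11/50 → 8/25
merge 8/25 + 33/100 → 13/20
merge 7/20 + 13/20 → 1
L = 8/25 + 13/20 + 1 = 197/100 = 1.97 bits/symbol.

1.97 bits/symbol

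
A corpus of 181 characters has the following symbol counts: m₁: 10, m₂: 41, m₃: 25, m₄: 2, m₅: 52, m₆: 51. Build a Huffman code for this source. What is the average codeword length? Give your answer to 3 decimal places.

Probabilities are the counts divided by 181.
Repeatedly combine the two least-probable nodes; the expected code length is the sum of the merged weights.
merge 2/181 + 10/181 → 12/181
merge 12/181 + 25/181 → 37/181
merge 37/181 + 41/181 → 78/181
merge 51/181 + 52/181 → 103/181
merge 78/181 + 103/181 → 1
L = 12/181 + 37/181 + 78/181 + 103/181 + 1 = 411/181 ≈ 2.271 bits/symbol.

2.271 bits/symbol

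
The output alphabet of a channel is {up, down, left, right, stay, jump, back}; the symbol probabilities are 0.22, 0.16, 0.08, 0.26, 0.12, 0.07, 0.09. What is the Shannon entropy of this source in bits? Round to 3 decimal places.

2.649 bits

H = −Σ pᵢ log₂ pᵢ.
−0.22·log₂(0.22) = 0.4806
−0.16·log₂(0.16) = 0.4230
−0.08·log₂(0.08) = 0.2915
−0.26·log₂(0.26) = 0.5053
−0.12·log₂(0.12) = 0.3671
−0.07·log₂(0.07) = 0.2686
−0.09·log₂(0.09) = 0.3127
Sum ≈ 2.6487 → 2.649 bits.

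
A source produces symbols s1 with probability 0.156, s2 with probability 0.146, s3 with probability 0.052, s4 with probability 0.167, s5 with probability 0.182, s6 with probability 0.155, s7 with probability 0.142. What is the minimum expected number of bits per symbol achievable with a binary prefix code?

Repeatedly combine the two least-probable nodes; the expected code length is the sum of the merged weights.
merge 13/250 + 71/500 → 97/500
merge 73/500 + 31/200 → 301/1000
merge 39/250 + 167/1000 → 323/1000
merge 91/500 + 97/500 → 47/125
merge 301/1000 + 323/1000 → 78/125
merge 47/125 + 78/125 → 1
L = 97/500 + 301/1000 + 323/1000 + 47/125 + 78/125 + 1 = 1409/500 = 2.818 bits/symbol.

2.818 bits/symbol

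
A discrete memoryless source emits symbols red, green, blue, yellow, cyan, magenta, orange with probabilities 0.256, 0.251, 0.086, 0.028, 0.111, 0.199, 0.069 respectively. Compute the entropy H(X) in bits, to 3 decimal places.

H = −Σ pᵢ log₂ pᵢ.
−0.256·log₂(0.256) = 0.5032
−0.251·log₂(0.251) = 0.5006
−0.086·log₂(0.086) = 0.3044
−0.028·log₂(0.028) = 0.1444
−0.111·log₂(0.111) = 0.3520
−0.199·log₂(0.199) = 0.4635
−0.069·log₂(0.069) = 0.2662
Sum ≈ 2.5343 → 2.534 bits.

2.534 bits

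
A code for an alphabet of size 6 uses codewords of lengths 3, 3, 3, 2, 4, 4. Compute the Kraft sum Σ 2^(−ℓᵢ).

0.75

With common denominator 2^4 = 16: Σ 2^(−ℓᵢ) = 2/16 + 2/16 + 2/16 + 4/16 + 1/16 + 1/16 = 12/16 = 0.75.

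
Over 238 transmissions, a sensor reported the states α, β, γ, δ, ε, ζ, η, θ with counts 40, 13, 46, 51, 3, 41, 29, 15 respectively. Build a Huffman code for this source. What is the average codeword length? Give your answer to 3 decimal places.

Probabilities are the counts divided by 238.
Repeatedly combine the two least-probable nodes; the expected code length is the sum of the merged weights.
merge 3/238 + 13/238 → 8/119
merge 15/238 + 8/119 → 31/238
merge 29/238 + 31/238 → 30/119
merge 20/119 + 41/238 → 81/238
merge 23/119 + 3/14 → 97/238
merge 30/119 + 81/238 → 141/238
merge 97/238 + 141/238 → 1
L = 8/119 + 31/238 + 30/119 + 81/238 + 97/238 + 141/238 + 1 = 332/119 ≈ 2.790 bits/symbol.

2.790 bits/symbol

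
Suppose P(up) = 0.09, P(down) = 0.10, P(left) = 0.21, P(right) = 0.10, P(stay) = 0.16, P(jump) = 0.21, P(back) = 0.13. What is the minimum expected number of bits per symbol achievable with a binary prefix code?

2.77 bits/symbol

Repeatedly combine the two least-probable nodes; the expected code length is the sum of the merged weights.
merge 9/100 + 1/10 → 19/100
merge 1/10 + 13/100 → 23/100
merge 4/25 + 19/100 → 7/20
merge 21/100 + 21/100 → 21/50
merge 23/100 + 7/20 → 29/50
merge 21/50 + 29/50 → 1
L = 19/100 + 23/100 + 7/20 + 21/50 + 29/50 + 1 = 277/100 = 2.77 bits/symbol.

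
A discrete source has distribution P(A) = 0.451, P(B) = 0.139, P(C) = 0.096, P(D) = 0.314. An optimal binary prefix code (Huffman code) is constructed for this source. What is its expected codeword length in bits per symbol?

Repeatedly combine the two least-probable nodes; the expected code length is the sum of the merged weights.
merge 12/125 + 139/1000 → 47/200
merge 47/200 + 157/500 → 549/1000
merge 451/1000 + 549/1000 → 1
L = 47/200 + 549/1000 + 1 = 223/125 = 1.784 bits/symbol.

1.784 bits/symbol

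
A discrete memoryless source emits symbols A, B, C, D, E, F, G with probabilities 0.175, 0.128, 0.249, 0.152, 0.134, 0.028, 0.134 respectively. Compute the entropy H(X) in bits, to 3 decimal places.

H = −Σ pᵢ log₂ pᵢ.
−0.175·log₂(0.175) = 0.4401
−0.128·log₂(0.128) = 0.3796
−0.249·log₂(0.249) = 0.4994
−0.152·log₂(0.152) = 0.4131
−0.134·log₂(0.134) = 0.3886
−0.028·log₂(0.028) = 0.1444
−0.134·log₂(0.134) = 0.3886
Sum ≈ 2.6538 → 2.654 bits.

2.654 bits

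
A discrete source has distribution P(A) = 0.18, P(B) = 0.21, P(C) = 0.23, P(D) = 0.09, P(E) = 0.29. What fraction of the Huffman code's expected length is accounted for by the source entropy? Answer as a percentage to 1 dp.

98.5%

Entropy H = −Σ p log₂ p ≈ 2.2364 bits.
Huffman merges: 9/100+9/50→27/100; 21/100+23/100→11/25; 27/100+29/100→14/25; 11/25+14/25→1. L = 227/100 ≈ 2.2700.
Efficiency = H/L = 2.2364/2.2700 = 98.5%.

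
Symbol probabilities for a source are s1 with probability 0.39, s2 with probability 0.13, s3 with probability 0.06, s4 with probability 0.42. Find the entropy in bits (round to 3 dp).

1.682 bits

H = −Σ pᵢ log₂ pᵢ.
−0.39·log₂(0.39) = 0.5298
−0.13·log₂(0.13) = 0.3826
−0.06·log₂(0.06) = 0.2435
−0.42·log₂(0.42) = 0.5256
Sum ≈ 1.6816 → 1.682 bits.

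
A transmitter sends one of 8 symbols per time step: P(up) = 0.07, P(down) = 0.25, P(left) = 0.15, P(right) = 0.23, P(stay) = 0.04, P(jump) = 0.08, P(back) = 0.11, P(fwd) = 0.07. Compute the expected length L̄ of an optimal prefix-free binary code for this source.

Repeatedly combine the two least-probable nodes; the expected code length is the sum of the merged weights.
merge 1/25 + 7/100 → 11/100
merge 7/100 + 2/25 → 3/20
merge 11/100 + 11/100 → 11/50
merge 3/20 + 3/20 → 3/10
merge 11/50 + 23/100 → 9/20
merge 1/4 + 3/10 → 11/20
merge 9/20 + 11/20 → 1
L = 11/100 + 3/20 + 11/50 + 3/10 + 9/20 + 11/20 + 1 = 139/50 = 2.78 bits/symbol.

2.78 bits/symbol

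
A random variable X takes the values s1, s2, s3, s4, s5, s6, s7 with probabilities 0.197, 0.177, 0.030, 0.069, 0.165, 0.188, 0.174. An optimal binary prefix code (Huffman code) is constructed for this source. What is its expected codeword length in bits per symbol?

2.714 bits/symbol

Repeatedly combine the two least-probable nodes; the expected code length is the sum of the merged weights.
merge 3/100 + 69/1000 → 99/1000
merge 99/1000 + 33/200 → 33/125
merge 87/500 + 177/1000 → 351/1000
merge 47/250 + 197/1000 → 77/200
merge 33/125 + 351/1000 → 123/200
merge 77/200 + 123/200 → 1
L = 99/1000 + 33/125 + 351/1000 + 77/200 + 123/200 + 1 = 1357/500 = 2.714 bits/symbol.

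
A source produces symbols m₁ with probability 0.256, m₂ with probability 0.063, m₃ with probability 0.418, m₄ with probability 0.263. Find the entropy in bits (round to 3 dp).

1.787 bits

H = −Σ pᵢ log₂ pᵢ.
−0.256·log₂(0.256) = 0.5032
−0.063·log₂(0.063) = 0.2513
−0.418·log₂(0.418) = 0.5260
−0.263·log₂(0.263) = 0.5068
Sum ≈ 1.7873 → 1.787 bits.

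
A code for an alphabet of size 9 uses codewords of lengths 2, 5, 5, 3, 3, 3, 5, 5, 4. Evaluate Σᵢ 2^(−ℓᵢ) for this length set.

With common denominator 2^5 = 32: Σ 2^(−ℓᵢ) = 8/32 + 1/32 + 1/32 + 4/32 + 4/32 + 4/32 + 1/32 + 1/32 + 2/32 = 26/32 = 0.8125.

0.8125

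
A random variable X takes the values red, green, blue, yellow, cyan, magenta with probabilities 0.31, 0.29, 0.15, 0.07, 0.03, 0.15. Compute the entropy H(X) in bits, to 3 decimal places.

H = −Σ pᵢ log₂ pᵢ.
−0.31·log₂(0.31) = 0.5238
−0.29·log₂(0.29) = 0.5179
−0.15·log₂(0.15) = 0.4105
−0.07·log₂(0.07) = 0.2686
−0.03·log₂(0.03) = 0.1518
−0.15·log₂(0.15) = 0.4105
Sum ≈ 2.2831 → 2.283 bits.

2.283 bits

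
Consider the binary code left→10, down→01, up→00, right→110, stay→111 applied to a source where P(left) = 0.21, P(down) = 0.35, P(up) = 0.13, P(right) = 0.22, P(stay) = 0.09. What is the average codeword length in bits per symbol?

L̄ = Σ pᵢ·ℓᵢ = 0.21·2 + 0.35·2 + 0.13·2 + 0.22·3 + 0.09·3 = 2.31 bits/symbol.

2.31 bits/symbol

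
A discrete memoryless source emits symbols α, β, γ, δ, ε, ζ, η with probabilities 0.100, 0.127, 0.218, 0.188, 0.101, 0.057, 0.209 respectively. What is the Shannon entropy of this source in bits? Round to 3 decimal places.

2.684 bits

H = −Σ pᵢ log₂ pᵢ.
−0.100·log₂(0.100) = 0.3322
−0.127·log₂(0.127) = 0.3781
−0.218·log₂(0.218) = 0.4791
−0.188·log₂(0.188) = 0.4533
−0.101·log₂(0.101) = 0.3341
−0.057·log₂(0.057) = 0.2356
−0.209·log₂(0.209) = 0.4720
Sum ≈ 2.6843 → 2.684 bits.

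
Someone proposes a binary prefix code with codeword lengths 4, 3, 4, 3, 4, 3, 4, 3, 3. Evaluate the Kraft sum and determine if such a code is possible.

0.875; yes

With common denominator 2^4 = 16: Σ 2^(−ℓᵢ) = 1/16 + 2/16 + 1/16 + 2/16 + 1/16 + 2/16 + 1/16 + 2/16 + 2/16 = 14/16 = 0.875.
Kraft's inequality requires Σ ≤ 1; here Σ = 0.875 ≤ 1, so such a prefix code exists.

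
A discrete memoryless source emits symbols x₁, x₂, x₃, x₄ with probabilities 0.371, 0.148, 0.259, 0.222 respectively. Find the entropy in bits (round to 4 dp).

H = −Σ pᵢ log₂ pᵢ.
−0.371·log₂(0.371) = 0.5307
−0.148·log₂(0.148) = 0.4079
−0.259·log₂(0.259) = 0.5048
−0.222·log₂(0.222) = 0.4820
Sum ≈ 1.9255 → 1.9255 bits.

1.9255 bits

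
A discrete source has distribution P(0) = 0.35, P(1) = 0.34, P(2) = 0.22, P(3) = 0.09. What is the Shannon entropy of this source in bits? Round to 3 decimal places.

1.853 bits

H = −Σ pᵢ log₂ pᵢ.
−0.35·log₂(0.35) = 0.5301
−0.34·log₂(0.34) = 0.5292
−0.22·log₂(0.22) = 0.4806
−0.09·log₂(0.09) = 0.3127
Sum ≈ 1.8525 → 1.853 bits.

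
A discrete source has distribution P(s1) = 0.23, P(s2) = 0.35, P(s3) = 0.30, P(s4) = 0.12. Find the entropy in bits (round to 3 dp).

H = −Σ pᵢ log₂ pᵢ.
−0.23·log₂(0.23) = 0.4877
−0.35·log₂(0.35) = 0.5301
−0.30·log₂(0.30) = 0.5211
−0.12·log₂(0.12) = 0.3671
Sum ≈ 1.9059 → 1.906 bits.

1.906 bits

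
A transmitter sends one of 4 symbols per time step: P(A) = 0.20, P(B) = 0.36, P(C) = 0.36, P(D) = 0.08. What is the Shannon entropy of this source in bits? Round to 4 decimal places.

1.8171 bits

H = −Σ pᵢ log₂ pᵢ.
−0.20·log₂(0.20) = 0.4644
−0.36·log₂(0.36) = 0.5306
−0.36·log₂(0.36) = 0.5306
−0.08·log₂(0.08) = 0.2915
Sum ≈ 1.8171 → 1.8171 bits.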